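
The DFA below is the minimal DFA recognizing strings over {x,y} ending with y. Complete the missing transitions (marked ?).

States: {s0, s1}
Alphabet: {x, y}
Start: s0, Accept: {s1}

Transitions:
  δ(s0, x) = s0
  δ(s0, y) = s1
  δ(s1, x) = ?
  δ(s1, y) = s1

From the language and accept set, identify what each state tracks — s0: last symbol not y; s1: last symbol is y.
Each missing δ(q, a) is the state matching the new tracked value after reading a.
δ(s1, x) = s0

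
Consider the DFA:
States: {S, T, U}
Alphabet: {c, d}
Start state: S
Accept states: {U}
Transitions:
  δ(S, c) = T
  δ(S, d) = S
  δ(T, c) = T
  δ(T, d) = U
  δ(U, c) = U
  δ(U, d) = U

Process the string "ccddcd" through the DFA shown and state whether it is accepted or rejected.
Processing string "ccddcd":
  S --c--> T
  T --c--> T
  T --d--> U
  U --d--> U
  U --c--> U
  U --d--> U
Final state: U
Accept states: {U}
Yes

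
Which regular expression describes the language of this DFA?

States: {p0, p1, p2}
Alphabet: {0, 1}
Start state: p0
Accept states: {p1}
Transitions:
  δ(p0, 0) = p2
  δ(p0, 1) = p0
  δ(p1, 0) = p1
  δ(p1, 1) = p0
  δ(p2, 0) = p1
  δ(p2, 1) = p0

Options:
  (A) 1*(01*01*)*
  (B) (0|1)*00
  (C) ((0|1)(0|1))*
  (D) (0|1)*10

Check each option against the DFA on short strings; one disagreement eliminates an option:
  (A) 1*(01*01*)*: on ε the DFA stays in p0 and rejects (p0 ∉ Accept), but the regex matches it → eliminate
  (B) (0|1)*00: agrees with the DFA on every string of length ≤ 6
  (C) ((0|1)(0|1))*: on ε the DFA stays in p0 and rejects (p0 ∉ Accept), but the regex matches it → eliminate
  (D) (0|1)*10: on '00' the DFA goes p0 → p2 → p1 and accepts (p1 ∈ Accept), but the regex does not match it → eliminate
Only (B) is consistent with the DFA.
(B) (0|1)*00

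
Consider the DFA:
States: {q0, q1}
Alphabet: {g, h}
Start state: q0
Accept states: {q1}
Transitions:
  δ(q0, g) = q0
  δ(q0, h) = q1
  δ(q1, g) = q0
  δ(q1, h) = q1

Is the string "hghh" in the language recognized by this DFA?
Processing string "hghh":
  q0 --h--> q1
  q1 --g--> q0
  q0 --h--> q1
  q1 --h--> q1
Final state: q1
Accept states: {q1}
Yes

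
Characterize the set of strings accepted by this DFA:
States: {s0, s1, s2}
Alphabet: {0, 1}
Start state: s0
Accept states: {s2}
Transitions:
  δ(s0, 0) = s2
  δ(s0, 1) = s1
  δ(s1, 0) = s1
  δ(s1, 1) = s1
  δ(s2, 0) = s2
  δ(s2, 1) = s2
Testing a few strings:
  '00' → accept
  '01' → accept
  '001' → accept
  '10' → reject
State roles: s0=no input read; s1=started with 1 (dead); s2=started with 0
All binary strings starting with 0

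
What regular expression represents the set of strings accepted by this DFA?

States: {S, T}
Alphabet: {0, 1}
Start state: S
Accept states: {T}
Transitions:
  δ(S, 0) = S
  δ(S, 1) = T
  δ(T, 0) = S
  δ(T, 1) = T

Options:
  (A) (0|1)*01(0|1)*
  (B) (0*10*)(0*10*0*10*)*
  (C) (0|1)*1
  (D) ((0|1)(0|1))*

Check each option against the DFA on short strings; one disagreement eliminates an option:
  (A) (0|1)*01(0|1)*: on '1' the DFA goes S → T and accepts (T ∈ Accept), but the regex does not match it → eliminate
  (B) (0*10*)(0*10*0*10*)*: on '10' the DFA goes S → T → S and rejects (S ∉ Accept), but the regex matches it → eliminate
  (C) (0|1)*1: agrees with the DFA on every string of length ≤ 6
  (D) ((0|1)(0|1))*: on ε the DFA stays in S and rejects (S ∉ Accept), but the regex matches it → eliminate
Only (C) is consistent with the DFA.
(C) (0|1)*1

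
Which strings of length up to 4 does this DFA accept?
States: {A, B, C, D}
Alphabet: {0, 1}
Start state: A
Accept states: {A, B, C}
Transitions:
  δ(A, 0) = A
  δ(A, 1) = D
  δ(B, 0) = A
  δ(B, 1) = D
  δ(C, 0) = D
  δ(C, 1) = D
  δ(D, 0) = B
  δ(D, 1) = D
ε, 0, 00, 10, 000, 010, 100, 110, 0000, 0010, 0100, 0110, 1000, 1010, 1100, 1110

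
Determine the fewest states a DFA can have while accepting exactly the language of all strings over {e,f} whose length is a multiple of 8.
By Myhill–Nerode, count the distinguishable equivalence classes: 8 classes — one per residue of the length mod 8; class i is distinguished from class j by any string of length (8 − i) mod 8.
8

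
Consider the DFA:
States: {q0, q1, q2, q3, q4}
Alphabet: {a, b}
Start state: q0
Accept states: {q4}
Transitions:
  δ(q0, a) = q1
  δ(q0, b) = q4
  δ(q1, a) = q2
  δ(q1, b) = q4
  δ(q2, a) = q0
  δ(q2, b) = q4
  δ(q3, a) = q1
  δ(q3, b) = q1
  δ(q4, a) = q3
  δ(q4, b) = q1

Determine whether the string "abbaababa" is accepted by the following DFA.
Processing string "abbaababa":
  q0 --a--> q1
  q1 --b--> q4
  q4 --b--> q1
  q1 --a--> q2
  q2 --a--> q0
  q0 --b--> q4
  q4 --a--> q3
  q3 --b--> q1
  q1 --a--> q2
Final state: q2
Accept states: {q4}
No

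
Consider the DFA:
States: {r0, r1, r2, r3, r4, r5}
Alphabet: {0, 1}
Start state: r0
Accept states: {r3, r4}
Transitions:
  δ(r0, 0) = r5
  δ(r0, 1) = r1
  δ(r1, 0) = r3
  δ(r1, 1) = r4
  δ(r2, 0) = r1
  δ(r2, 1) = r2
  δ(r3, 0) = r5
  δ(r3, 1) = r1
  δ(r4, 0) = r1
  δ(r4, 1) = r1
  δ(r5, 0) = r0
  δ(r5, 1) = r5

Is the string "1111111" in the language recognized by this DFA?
Processing string "1111111":
  r0 --1--> r1
  r1 --1--> r4
  r4 --1--> r1
  r1 --1--> r4
  r4 --1--> r1
  r1 --1--> r4
  r4 --1--> r1
Final state: r1
Accept states: {r3, r4}
No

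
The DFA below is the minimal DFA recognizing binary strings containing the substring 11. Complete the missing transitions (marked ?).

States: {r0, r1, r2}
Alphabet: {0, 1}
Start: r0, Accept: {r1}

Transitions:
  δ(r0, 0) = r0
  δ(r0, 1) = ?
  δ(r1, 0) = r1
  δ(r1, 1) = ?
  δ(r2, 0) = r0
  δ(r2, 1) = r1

From the language and accept set, identify what each state tracks — r0: no progress toward 11; r1: substring 11 seen; r2: one trailing 1.
Each missing δ(q, a) is the state matching the new tracked value after reading a.
δ(r0, 1) = r2; δ(r1, 1) = r1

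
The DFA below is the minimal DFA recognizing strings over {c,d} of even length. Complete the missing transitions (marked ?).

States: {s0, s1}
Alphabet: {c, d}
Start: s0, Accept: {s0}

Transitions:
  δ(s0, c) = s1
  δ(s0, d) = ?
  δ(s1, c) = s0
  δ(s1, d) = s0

From the language and accept set, identify what each state tracks — s0: even length so far; s1: odd length so far.
Each missing δ(q, a) is the state matching the new tracked value after reading a.
δ(s0, d) = s1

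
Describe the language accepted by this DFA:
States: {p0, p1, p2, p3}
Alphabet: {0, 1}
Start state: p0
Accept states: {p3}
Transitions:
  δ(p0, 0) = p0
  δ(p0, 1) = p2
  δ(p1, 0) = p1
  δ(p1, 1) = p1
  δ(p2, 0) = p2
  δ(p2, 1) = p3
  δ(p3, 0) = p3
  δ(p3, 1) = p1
Testing a few strings:
  '01' → reject
  '1101' → reject
  '0' → reject
  '0110' → accept
State roles: p0=zero 1's; p1=≥ three 1's (dead); p2=one 1; p3=two 1's
All binary strings containing exactly two 1's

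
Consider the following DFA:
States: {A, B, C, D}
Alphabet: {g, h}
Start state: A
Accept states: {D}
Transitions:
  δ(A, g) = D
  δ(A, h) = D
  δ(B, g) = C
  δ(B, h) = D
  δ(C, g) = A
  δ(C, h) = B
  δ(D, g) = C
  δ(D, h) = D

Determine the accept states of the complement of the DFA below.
Complement accept states = All states \ Original accept states
= {A, B, C, D} \ {D}
{A, B, C}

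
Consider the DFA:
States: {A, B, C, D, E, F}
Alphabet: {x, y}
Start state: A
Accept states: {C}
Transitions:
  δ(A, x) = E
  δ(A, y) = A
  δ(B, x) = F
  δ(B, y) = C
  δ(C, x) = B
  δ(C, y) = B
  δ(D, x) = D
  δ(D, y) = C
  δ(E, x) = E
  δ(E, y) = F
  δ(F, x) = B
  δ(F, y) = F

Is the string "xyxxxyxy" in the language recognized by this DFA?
Processing string "xyxxxyxy":
  A --x--> E
  E --y--> F
  F --x--> B
  B --x--> F
  F --x--> B
  B --y--> C
  C --x--> B
  B --y--> C
Final state: C
Accept states: {C}
Yes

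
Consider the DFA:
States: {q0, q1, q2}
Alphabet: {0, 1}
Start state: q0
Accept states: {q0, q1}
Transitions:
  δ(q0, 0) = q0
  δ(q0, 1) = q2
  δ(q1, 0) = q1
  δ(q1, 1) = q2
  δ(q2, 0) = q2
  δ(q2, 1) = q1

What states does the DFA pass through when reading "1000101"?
read '1': q0 → q2
  read '0': q2 → q2
  read '0': q2 → q2
  read '0': q2 → q2
  read '1': q2 → q1
  read '0': q1 → q1
  read '1': q1 → q2
q0 -> q2 -> q2 -> q2 -> q2 -> q1 -> q1 -> q2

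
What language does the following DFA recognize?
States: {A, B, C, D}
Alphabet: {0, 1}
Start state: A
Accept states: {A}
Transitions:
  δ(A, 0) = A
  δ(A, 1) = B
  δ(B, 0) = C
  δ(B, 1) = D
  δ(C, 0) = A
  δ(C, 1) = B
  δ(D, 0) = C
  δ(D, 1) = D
Testing a few strings:
  '01' → reject
  '0' → accept
  '0100' → accept
  '0000' → accept
State roles: A=value ≡ 0 (mod 4); B=value ≡ 1 (mod 4); C=value ≡ 2 (mod 4); D=value ≡ 3 (mod 4)
All binary strings representing a multiple of 4 (read in base 2; leading zeros allowed and ε counts as 0)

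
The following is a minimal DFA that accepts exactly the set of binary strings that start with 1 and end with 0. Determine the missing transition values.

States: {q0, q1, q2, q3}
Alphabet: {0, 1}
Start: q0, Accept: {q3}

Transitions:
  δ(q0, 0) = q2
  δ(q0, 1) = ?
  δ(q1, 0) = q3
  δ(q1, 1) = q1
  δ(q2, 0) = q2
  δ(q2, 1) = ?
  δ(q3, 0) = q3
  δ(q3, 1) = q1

From the language and accept set, identify what each state tracks — q0: no input read; q1: started with 1, last symbol 1; q2: started with 0 (dead); q3: started with 1, last symbol 0.
Each missing δ(q, a) is the state matching the new tracked value after reading a.
δ(q0, 1) = q1; δ(q2, 1) = q2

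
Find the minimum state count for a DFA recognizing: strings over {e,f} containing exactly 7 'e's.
By Myhill–Nerode, count the distinguishable equivalence classes: 9 classes — having seen 0, 1, …, 7, or >7 copies of 'e'; the count-7 class is the only accepting one and >7 is dead.
9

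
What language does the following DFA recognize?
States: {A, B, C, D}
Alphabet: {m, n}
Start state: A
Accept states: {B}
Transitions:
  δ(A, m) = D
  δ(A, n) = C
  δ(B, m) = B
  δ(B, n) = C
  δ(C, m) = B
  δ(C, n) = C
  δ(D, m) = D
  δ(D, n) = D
Testing a few strings:
  'mmnm' → reject
  'mn' → reject
  'm' → reject
  'nmnn' → reject
State roles: A=no input read; B=started with n, last symbol m; C=started with n, last symbol n; D=started with m (dead)
All strings over {m,n} that start with n and end with m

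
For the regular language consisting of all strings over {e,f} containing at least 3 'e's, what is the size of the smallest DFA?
By Myhill–Nerode, count the distinguishable equivalence classes: 4 classes — having seen 0, 1, 2, or ≥3 copies of 'e'; any two classes i < j (j ≤ 3) are distinguished by the string e^(3−j), which takes class j to 3 copies (accepted) but leaves class i below 3 (rejected).
4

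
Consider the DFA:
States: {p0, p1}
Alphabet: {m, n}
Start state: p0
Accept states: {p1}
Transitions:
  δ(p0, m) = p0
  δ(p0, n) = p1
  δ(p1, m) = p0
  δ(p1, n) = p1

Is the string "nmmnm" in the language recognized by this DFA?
Processing string "nmmnm":
  p0 --n--> p1
  p1 --m--> p0
  p0 --m--> p0
  p0 --n--> p1
  p1 --m--> p0
Final state: p0
Accept states: {p1}
No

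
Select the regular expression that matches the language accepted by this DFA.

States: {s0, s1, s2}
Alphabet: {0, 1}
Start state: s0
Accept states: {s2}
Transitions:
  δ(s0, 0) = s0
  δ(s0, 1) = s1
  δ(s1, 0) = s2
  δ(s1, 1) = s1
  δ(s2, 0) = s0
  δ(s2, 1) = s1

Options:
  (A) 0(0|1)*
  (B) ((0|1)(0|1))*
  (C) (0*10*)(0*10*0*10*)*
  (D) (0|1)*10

Check each option against the DFA on short strings; one disagreement eliminates an option:
  (A) 0(0|1)*: on '0' the DFA goes s0 → s0 and rejects (s0 ∉ Accept), but the regex matches it → eliminate
  (B) ((0|1)(0|1))*: on ε the DFA stays in s0 and rejects (s0 ∉ Accept), but the regex matches it → eliminate
  (C) (0*10*)(0*10*0*10*)*: on '1' the DFA goes s0 → s1 and rejects (s1 ∉ Accept), but the regex matches it → eliminate
  (D) (0|1)*10: agrees with the DFA on every string of length ≤ 6
Only (D) is consistent with the DFA.
(D) (0|1)*10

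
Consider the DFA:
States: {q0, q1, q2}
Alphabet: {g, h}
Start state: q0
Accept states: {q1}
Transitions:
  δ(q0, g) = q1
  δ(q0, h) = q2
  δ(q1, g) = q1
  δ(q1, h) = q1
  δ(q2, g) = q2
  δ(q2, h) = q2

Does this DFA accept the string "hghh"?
Processing string "hghh":
  q0 --h--> q2
  q2 --g--> q2
  q2 --h--> q2
  q2 --h--> q2
Final state: q2
Accept states: {q1}
No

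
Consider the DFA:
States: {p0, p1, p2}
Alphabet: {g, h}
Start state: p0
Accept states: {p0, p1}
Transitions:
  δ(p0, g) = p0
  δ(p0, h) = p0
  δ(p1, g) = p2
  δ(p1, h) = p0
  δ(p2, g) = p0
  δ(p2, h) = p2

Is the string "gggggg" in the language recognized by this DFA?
Processing string "gggggg":
  p0 --g--> p0
  p0 --g--> p0
  p0 --g--> p0
  p0 --g--> p0
  p0 --g--> p0
  p0 --g--> p0
Final state: p0
Accept states: {p0, p1}
Yes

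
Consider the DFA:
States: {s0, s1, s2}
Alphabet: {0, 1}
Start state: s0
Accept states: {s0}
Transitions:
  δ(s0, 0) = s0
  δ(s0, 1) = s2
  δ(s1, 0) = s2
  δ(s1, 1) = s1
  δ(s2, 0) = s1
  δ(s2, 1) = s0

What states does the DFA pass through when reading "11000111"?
read '1': s0 → s2
  read '1': s2 → s0
  read '0': s0 → s0
  read '0': s0 → s0
  read '0': s0 → s0
  read '1': s0 → s2
  read '1': s2 → s0
  read '1': s0 → s2
s0 -> s2 -> s0 -> s0 -> s0 -> s0 -> s2 -> s0 -> s2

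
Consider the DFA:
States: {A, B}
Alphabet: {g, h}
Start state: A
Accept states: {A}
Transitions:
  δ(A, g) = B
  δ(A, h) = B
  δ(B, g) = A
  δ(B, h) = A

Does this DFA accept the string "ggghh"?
Processing string "ggghh":
  A --g--> B
  B --g--> A
  A --g--> B
  B --h--> A
  A --h--> B
Final state: B
Accept states: {A}
No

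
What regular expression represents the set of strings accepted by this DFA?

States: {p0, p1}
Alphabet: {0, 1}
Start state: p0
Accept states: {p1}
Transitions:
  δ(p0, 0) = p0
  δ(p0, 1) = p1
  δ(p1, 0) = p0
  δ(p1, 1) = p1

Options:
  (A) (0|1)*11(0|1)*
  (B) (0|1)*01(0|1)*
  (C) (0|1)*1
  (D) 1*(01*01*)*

Check each option against the DFA on short strings; one disagreement eliminates an option:
  (A) (0|1)*11(0|1)*: on '1' the DFA goes p0 → p1 and accepts (p1 ∈ Accept), but the regex does not match it → eliminate
  (B) (0|1)*01(0|1)*: on '1' the DFA goes p0 → p1 and accepts (p1 ∈ Accept), but the regex does not match it → eliminate
  (C) (0|1)*1: agrees with the DFA on every string of length ≤ 6
  (D) 1*(01*01*)*: on ε the DFA stays in p0 and rejects (p0 ∉ Accept), but the regex matches it → eliminate
Only (C) is consistent with the DFA.
(C) (0|1)*1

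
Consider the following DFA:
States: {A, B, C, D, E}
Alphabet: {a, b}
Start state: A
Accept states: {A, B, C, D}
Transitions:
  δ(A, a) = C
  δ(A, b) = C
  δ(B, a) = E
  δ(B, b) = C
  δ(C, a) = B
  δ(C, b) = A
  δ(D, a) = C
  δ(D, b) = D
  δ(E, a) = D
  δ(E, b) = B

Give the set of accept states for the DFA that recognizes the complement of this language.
Complement accept states = All states \ Original accept states
= {A, B, C, D, E} \ {A, B, C, D}
{E}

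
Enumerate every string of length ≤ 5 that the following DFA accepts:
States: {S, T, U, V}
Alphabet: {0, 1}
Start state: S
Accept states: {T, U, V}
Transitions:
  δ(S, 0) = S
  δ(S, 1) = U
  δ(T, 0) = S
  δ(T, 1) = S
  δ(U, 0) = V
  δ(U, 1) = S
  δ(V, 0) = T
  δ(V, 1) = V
1, 01, 10, 001, 010, 100, 101, 111, 0001, 0010, 0100, 0101, 0111, 1010, 1011, 1101, 1110, 00001, 00010, 00100, 00101, 00111, 01010, 01011, 01101, 01110, 10001, 10011, 10110, 10111, 11001, 11010, 11100, 11101, 11111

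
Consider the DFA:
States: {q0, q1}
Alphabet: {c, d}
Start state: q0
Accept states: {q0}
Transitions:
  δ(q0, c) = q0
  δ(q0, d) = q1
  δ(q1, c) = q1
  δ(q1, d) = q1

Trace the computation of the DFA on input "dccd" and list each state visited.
read 'd': q0 → q1
  read 'c': q1 → q1
  read 'c': q1 → q1
  read 'd': q1 → q1
q0 -> q1 -> q1 -> q1 -> q1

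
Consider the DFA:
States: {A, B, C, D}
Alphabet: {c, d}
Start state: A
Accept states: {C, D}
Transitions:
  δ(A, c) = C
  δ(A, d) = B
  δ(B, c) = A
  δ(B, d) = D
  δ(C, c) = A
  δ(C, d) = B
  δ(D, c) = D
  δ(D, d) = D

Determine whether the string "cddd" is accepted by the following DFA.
Processing string "cddd":
  A --c--> C
  C --d--> B
  B --d--> D
  D --d--> D
Final state: D
Accept states: {C, D}
Yes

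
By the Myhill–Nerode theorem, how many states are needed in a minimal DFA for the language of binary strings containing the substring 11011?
By Myhill–Nerode, count the distinguishable equivalence classes: 6 classes — one per longest suffix of the input that is a prefix of '11011' (lengths 0 through 4), plus an absorbing 'already seen 11011' class.
6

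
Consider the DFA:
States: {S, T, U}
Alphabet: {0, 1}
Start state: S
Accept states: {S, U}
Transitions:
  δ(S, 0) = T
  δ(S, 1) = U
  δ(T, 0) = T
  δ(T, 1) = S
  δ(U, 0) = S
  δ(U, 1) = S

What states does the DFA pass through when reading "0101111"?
read '0': S → T
  read '1': T → S
  read '0': S → T
  read '1': T → S
  read '1': S → U
  read '1': U → S
  read '1': S → U
S -> T -> S -> T -> S -> U -> S -> U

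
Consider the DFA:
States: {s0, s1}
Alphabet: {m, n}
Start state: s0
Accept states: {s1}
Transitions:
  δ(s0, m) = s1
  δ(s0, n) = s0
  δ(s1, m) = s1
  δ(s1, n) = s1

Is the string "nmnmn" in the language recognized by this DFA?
Processing string "nmnmn":
  s0 --n--> s0
  s0 --m--> s1
  s1 --n--> s1
  s1 --m--> s1
  s1 --n--> s1
Final state: s1
Accept states: {s1}
Yes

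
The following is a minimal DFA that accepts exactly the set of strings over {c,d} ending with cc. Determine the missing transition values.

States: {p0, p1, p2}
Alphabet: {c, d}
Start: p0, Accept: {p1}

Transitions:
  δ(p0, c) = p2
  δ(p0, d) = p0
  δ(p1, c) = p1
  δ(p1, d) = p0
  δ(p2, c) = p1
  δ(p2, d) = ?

From the language and accept set, identify what each state tracks — p0: last symbol not c; p1: two trailing c's; p2: one trailing c.
Each missing δ(q, a) is the state matching the new tracked value after reading a.
δ(p2, d) = p0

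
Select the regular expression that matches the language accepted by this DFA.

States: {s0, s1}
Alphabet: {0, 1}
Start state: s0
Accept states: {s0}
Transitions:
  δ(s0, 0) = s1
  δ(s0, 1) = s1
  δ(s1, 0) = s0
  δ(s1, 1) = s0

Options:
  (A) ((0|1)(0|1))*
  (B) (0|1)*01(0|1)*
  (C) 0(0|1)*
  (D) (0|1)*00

Check each option against the DFA on short strings; one disagreement eliminates an option:
  (A) ((0|1)(0|1))*: agrees with the DFA on every string of length ≤ 6
  (B) (0|1)*01(0|1)*: on ε the DFA stays in s0 and accepts (s0 ∈ Accept), but the regex does not match it → eliminate
  (C) 0(0|1)*: on ε the DFA stays in s0 and accepts (s0 ∈ Accept), but the regex does not match it → eliminate
  (D) (0|1)*00: on ε the DFA stays in s0 and accepts (s0 ∈ Accept), but the regex does not match it → eliminate
Only (A) is consistent with the DFA.
(A) ((0|1)(0|1))*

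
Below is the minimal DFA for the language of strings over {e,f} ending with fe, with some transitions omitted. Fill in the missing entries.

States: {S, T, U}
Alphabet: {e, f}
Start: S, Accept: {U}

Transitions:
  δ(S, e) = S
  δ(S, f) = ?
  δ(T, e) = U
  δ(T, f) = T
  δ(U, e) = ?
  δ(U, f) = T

From the language and accept set, identify what each state tracks — S: no suffix match; T: one trailing f; U: suffix is fe.
Each missing δ(q, a) is the state matching the new tracked value after reading a.
δ(S, f) = T; δ(U, e) = S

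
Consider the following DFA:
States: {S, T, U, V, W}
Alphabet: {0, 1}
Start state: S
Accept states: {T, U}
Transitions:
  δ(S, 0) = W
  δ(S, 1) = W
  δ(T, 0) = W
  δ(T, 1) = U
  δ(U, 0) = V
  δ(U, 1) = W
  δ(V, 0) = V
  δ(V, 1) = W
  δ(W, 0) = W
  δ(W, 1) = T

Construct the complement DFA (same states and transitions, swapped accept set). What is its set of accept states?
Complement accept states = All states \ Original accept states
= {S, T, U, V, W} \ {T, U}
{S, V, W}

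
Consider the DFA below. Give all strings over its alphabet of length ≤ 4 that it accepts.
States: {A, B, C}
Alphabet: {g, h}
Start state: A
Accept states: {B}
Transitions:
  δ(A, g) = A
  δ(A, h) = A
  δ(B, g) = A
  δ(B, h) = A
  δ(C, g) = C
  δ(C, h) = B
None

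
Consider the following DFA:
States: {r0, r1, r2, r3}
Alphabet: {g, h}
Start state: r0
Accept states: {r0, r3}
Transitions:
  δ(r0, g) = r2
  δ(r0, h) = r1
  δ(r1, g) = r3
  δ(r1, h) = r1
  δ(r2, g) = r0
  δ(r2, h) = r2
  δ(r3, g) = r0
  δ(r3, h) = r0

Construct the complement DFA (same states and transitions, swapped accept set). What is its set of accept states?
Complement accept states = All states \ Original accept states
= {r0, r1, r2, r3} \ {r0, r3}
{r1, r2}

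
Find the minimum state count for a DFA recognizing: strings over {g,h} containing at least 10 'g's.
By Myhill–Nerode, count the distinguishable equivalence classes: 11 classes — having seen 0, 1, …, 9, or ≥10 copies of 'g'; any two classes i < j (j ≤ 10) are distinguished by the string g^(10−j), which takes class j to 10 copies (accepted) but leaves class i below 10 (rejected).
11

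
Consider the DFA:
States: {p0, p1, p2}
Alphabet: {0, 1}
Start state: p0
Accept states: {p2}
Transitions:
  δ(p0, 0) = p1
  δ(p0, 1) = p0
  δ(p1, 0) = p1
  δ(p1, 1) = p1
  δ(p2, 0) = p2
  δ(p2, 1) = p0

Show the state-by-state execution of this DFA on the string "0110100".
read '0': p0 → p1
  read '1': p1 → p1
  read '1': p1 → p1
  read '0': p1 → p1
  read '1': p1 → p1
  read '0': p1 → p1
  read '0': p1 → p1
p0 -> p1 -> p1 -> p1 -> p1 -> p1 -> p1 -> p1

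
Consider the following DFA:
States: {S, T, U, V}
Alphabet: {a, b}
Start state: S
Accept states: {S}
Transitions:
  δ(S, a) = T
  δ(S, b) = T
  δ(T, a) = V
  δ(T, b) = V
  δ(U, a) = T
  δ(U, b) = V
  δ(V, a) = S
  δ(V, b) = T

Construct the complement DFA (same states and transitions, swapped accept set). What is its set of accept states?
Complement accept states = All states \ Original accept states
= {S, T, U, V} \ {S}
{T, U, V}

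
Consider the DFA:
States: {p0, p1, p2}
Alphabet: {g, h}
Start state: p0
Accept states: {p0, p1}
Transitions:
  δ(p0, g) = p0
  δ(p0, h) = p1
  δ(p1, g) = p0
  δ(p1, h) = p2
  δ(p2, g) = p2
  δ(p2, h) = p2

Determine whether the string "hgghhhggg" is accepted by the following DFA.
Processing string "hgghhhggg":
  p0 --h--> p1
  p1 --g--> p0
  p0 --g--> p0
  p0 --h--> p1
  p1 --h--> p2
  p2 --h--> p2
  p2 --g--> p2
  p2 --g--> p2
  p2 --g--> p2
Final state: p2
Accept states: {p0, p1}
No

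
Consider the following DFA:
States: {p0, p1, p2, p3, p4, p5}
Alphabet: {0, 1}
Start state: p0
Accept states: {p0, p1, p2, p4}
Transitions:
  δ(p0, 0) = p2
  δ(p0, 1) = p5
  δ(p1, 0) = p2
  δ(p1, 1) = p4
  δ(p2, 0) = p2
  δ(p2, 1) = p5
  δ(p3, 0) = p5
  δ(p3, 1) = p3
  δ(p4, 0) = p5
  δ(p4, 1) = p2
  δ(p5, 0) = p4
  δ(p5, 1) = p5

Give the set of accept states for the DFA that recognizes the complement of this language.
Complement accept states = All states \ Original accept states
= {p0, p1, p2, p3, p4, p5} \ {p0, p1, p2, p4}
{p3, p5}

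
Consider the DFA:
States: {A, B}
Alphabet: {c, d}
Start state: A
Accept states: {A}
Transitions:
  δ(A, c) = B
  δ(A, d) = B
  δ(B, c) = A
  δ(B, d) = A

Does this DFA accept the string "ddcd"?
Processing string "ddcd":
  A --d--> B
  B --d--> A
  A --c--> B
  B --d--> A
Final state: A
Accept states: {A}
Yes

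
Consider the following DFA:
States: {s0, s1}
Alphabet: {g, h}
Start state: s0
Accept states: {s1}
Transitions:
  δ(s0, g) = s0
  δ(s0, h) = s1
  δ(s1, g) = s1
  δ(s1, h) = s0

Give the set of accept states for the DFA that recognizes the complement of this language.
Complement accept states = All states \ Original accept states
= {s0, s1} \ {s1}
{s0}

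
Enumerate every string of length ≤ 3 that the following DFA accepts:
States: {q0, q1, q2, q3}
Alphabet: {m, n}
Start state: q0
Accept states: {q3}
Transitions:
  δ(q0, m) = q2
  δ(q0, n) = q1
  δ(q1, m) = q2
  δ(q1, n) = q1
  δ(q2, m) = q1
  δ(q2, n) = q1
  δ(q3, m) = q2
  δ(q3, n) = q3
None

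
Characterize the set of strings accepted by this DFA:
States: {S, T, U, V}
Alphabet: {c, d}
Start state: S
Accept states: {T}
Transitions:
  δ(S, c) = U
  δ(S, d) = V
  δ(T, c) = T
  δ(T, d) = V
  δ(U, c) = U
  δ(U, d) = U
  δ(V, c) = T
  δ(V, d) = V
Testing a few strings:
  'cd' → reject
  'cdc' → reject
  'ddcd' → reject
  'cdcc' → reject
State roles: S=no input read; T=started with d, last symbol c; U=started with c (dead); V=started with d, last symbol d
All strings over {c,d} that start with d and end with c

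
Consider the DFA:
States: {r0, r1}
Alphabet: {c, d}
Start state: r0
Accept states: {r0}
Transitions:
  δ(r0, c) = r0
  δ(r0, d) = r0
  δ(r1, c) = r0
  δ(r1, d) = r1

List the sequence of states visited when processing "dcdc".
read 'd': r0 → r0
  read 'c': r0 → r0
  read 'd': r0 → r0
  read 'c': r0 → r0
r0 -> r0 -> r0 -> r0 -> r0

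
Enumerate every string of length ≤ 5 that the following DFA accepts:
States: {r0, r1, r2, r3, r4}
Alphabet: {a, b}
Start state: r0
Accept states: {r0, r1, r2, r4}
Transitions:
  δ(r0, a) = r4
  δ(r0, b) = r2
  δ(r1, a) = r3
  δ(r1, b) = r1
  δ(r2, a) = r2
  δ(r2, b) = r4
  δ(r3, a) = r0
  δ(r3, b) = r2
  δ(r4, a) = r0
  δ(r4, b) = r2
ε, a, b, aa, ab, ba, bb, aaa, aab, aba, abb, baa, bab, bba, bbb, aaaa, aaab, aaba, aabb, abaa, abab, abba, abbb, baaa, baab, baba, babb, bbaa, bbab, bbba, bbbb, aaaaa, aaaab, aaaba, aaabb, aabaa, aabab, aabba, aabbb, abaaa, abaab, ababa, ababb, abbaa, abbab, abbba, abbbb, baaaa, baaab, baaba, baabb, babaa, babab, babba, babbb, bbaaa, bbaab, bbaba, bbabb, bbbaa, bbbab, bbbba, bbbbb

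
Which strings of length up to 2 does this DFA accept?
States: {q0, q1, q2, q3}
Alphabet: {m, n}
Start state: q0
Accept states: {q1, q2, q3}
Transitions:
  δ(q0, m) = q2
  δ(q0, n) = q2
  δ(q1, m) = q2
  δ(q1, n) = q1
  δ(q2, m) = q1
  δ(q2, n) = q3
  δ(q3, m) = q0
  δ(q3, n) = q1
m, n, mm, mn, nm, nn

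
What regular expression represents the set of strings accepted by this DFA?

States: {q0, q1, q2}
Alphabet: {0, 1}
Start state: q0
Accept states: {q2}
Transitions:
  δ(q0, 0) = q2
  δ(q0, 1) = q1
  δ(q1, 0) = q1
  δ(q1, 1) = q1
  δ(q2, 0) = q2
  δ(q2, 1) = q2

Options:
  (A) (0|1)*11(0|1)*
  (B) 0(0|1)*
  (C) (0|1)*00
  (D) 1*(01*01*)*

Check each option against the DFA on short strings; one disagreement eliminates an option:
  (A) (0|1)*11(0|1)*: on '0' the DFA goes q0 → q2 and accepts (q2 ∈ Accept), but the regex does not match it → eliminate
  (B) 0(0|1)*: agrees with the DFA on every string of length ≤ 6
  (C) (0|1)*00: on '0' the DFA goes q0 → q2 and accepts (q2 ∈ Accept), but the regex does not match it → eliminate
  (D) 1*(01*01*)*: on ε the DFA stays in q0 and rejects (q0 ∉ Accept), but the regex matches it → eliminate
Only (B) is consistent with the DFA.
(B) 0(0|1)*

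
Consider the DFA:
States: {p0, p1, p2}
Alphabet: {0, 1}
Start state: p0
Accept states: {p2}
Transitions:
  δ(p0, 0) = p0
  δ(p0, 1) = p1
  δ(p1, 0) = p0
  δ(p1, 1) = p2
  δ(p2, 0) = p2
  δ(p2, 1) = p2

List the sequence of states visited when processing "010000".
read '0': p0 → p0
  read '1': p0 → p1
  read '0': p1 → p0
  read '0': p0 → p0
  read '0': p0 → p0
  read '0': p0 → p0
p0 -> p0 -> p1 -> p0 -> p0 -> p0 -> p0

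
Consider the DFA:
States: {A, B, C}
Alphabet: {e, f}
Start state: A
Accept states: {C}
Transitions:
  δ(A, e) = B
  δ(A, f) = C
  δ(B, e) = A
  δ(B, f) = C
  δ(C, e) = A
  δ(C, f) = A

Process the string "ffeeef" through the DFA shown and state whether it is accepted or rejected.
Processing string "ffeeef":
  A --f--> C
  C --f--> A
  A --e--> B
  B --e--> A
  A --e--> B
  B --f--> C
Final state: C
Accept states: {C}
Yes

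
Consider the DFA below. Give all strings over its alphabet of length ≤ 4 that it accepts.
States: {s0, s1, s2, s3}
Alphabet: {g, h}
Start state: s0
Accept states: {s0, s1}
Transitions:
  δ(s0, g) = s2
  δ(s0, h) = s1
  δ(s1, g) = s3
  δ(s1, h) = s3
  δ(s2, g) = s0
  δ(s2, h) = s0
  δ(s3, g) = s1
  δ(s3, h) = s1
ε, h, gg, gh, ggh, ghh, hgg, hgh, hhg, hhh, gggg, gggh, ghgg, ghgh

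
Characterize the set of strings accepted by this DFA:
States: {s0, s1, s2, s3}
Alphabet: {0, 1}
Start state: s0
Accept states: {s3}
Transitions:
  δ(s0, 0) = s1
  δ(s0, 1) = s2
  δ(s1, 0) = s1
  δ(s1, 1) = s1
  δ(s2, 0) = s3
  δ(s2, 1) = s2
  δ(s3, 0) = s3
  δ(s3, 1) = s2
Testing a few strings:
  '11' → reject
  '0' → reject
  '101' → reject
  '111' → reject
State roles: s0=no input read; s1=started with 0 (dead); s2=started with 1, last symbol 1; s3=started with 1, last symbol 0
All binary strings that start with 1 and end with 0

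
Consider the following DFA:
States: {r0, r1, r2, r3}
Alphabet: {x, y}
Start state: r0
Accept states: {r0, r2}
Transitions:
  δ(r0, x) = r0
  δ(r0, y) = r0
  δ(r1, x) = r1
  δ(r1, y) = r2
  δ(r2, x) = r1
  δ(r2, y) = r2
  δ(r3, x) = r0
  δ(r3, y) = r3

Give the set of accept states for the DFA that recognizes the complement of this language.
Complement accept states = All states \ Original accept states
= {r0, r1, r2, r3} \ {r0, r2}
{r1, r3}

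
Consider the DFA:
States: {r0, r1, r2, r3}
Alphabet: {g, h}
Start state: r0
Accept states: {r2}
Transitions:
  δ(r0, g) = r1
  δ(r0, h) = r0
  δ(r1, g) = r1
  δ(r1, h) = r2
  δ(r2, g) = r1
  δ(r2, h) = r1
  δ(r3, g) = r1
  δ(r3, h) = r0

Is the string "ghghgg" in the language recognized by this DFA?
Processing string "ghghgg":
  r0 --g--> r1
  r1 --h--> r2
  r2 --g--> r1
  r1 --h--> r2
  r2 --g--> r1
  r1 --g--> r1
Final state: r1
Accept states: {r2}
No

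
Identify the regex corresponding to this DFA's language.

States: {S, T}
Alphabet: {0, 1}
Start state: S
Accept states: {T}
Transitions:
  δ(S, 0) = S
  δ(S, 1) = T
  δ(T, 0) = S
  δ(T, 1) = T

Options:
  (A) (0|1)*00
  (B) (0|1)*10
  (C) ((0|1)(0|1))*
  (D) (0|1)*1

Check each option against the DFA on short strings; one disagreement eliminates an option:
  (A) (0|1)*00: on '1' the DFA goes S → T and accepts (T ∈ Accept), but the regex does not match it → eliminate
  (B) (0|1)*10: on '1' the DFA goes S → T and accepts (T ∈ Accept), but the regex does not match it → eliminate
  (C) ((0|1)(0|1))*: on ε the DFA stays in S and rejects (S ∉ Accept), but the regex matches it → eliminate
  (D) (0|1)*1: agrees with the DFA on every string of length ≤ 6
Only (D) is consistent with the DFA.
(D) (0|1)*1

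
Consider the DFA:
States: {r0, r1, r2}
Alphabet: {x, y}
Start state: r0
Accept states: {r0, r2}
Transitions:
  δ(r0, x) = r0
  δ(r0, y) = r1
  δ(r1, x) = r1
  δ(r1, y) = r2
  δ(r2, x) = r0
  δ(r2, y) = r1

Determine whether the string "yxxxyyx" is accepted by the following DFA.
Processing string "yxxxyyx":
  r0 --y--> r1
  r1 --x--> r1
  r1 --x--> r1
  r1 --x--> r1
  r1 --y--> r2
  r2 --y--> r1
  r1 --x--> r1
Final state: r1
Accept states: {r0, r2}
No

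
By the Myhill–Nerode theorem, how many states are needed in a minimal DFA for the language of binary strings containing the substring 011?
By Myhill–Nerode, count the distinguishable equivalence classes: 4 classes — one per longest suffix of the input that is a prefix of '011' (lengths 0 through 2), plus an absorbing 'already seen 011' class.
4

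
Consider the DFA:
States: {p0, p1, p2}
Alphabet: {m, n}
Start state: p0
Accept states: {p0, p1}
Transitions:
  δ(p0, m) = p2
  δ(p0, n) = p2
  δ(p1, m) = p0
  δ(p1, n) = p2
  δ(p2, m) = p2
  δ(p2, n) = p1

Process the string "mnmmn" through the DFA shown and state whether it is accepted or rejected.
Processing string "mnmmn":
  p0 --m--> p2
  p2 --n--> p1
  p1 --m--> p0
  p0 --m--> p2
  p2 --n--> p1
Final state: p1
Accept states: {p0, p1}
Yes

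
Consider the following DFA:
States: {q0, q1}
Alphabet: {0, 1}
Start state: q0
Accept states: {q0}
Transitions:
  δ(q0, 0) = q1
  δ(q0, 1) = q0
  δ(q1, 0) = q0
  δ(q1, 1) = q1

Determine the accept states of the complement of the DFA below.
Complement accept states = All states \ Original accept states
= {q0, q1} \ {q0}
{q1}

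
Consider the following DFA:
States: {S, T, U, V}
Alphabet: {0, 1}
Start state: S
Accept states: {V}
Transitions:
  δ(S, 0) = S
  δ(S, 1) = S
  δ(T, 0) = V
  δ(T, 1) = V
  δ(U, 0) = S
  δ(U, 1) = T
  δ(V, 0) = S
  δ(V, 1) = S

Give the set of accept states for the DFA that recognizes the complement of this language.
Complement accept states = All states \ Original accept states
= {S, T, U, V} \ {V}
{S, T, U}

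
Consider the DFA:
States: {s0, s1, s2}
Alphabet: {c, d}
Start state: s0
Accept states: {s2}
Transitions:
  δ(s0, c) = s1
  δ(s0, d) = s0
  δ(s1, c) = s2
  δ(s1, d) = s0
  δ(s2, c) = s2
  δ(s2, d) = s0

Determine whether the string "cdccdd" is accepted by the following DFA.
Processing string "cdccdd":
  s0 --c--> s1
  s1 --d--> s0
  s0 --c--> s1
  s1 --c--> s2
  s2 --d--> s0
  s0 --d--> s0
Final state: s0
Accept states: {s2}
No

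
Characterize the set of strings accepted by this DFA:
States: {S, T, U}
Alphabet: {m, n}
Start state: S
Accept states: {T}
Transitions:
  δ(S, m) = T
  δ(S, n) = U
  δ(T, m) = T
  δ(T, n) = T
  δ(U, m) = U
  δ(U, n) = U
Testing a few strings:
  'm' → accept
  'n' → reject
  'nmm' → reject
  'nn' → reject
State roles: S=no input read; T=started with m; U=started with n (dead)
All strings over {m,n} starting with m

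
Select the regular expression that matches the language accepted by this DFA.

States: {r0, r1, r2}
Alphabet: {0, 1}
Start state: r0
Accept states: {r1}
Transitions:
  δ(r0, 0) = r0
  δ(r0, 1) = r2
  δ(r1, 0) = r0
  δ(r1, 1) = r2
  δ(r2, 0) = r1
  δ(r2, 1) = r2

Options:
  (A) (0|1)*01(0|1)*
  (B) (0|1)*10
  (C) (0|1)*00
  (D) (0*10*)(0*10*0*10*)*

Check each option against the DFA on short strings; one disagreement eliminates an option:
  (A) (0|1)*01(0|1)*: on '01' the DFA goes r0 → r0 → r2 and rejects (r2 ∉ Accept), but the regex matches it → eliminate
  (B) (0|1)*10: agrees with the DFA on every string of length ≤ 6
  (C) (0|1)*00: on '00' the DFA goes r0 → r0 → r0 and rejects (r0 ∉ Accept), but the regex matches it → eliminate
  (D) (0*10*)(0*10*0*10*)*: on '1' the DFA goes r0 → r2 and rejects (r2 ∉ Accept), but the regex matches it → eliminate
Only (B) is consistent with the DFA.
(B) (0|1)*10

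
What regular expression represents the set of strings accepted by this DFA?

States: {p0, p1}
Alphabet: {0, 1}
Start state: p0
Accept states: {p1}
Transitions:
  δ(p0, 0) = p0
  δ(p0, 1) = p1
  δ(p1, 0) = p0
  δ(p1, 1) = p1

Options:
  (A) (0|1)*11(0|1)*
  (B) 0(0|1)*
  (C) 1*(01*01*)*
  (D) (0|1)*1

Check each option against the DFA on short strings; one disagreement eliminates an option:
  (A) (0|1)*11(0|1)*: on '1' the DFA goes p0 → p1 and accepts (p1 ∈ Accept), but the regex does not match it → eliminate
  (B) 0(0|1)*: on '0' the DFA goes p0 → p0 and rejects (p0 ∉ Accept), but the regex matches it → eliminate
  (C) 1*(01*01*)*: on ε the DFA stays in p0 and rejects (p0 ∉ Accept), but the regex matches it → eliminate
  (D) (0|1)*1: agrees with the DFA on every string of length ≤ 6
Only (D) is consistent with the DFA.
(D) (0|1)*1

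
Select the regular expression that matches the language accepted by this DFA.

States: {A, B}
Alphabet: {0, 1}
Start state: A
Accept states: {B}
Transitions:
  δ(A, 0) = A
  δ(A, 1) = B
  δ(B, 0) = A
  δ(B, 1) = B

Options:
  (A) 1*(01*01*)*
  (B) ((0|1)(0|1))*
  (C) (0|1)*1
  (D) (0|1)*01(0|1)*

Check each option against the DFA on short strings; one disagreement eliminates an option:
  (A) 1*(01*01*)*: on ε the DFA stays in A and rejects (A ∉ Accept), but the regex matches it → eliminate
  (B) ((0|1)(0|1))*: on ε the DFA stays in A and rejects (A ∉ Accept), but the regex matches it → eliminate
  (C) (0|1)*1: agrees with the DFA on every string of length ≤ 6
  (D) (0|1)*01(0|1)*: on '1' the DFA goes A → B and accepts (B ∈ Accept), but the regex does not match it → eliminate
Only (C) is consistent with the DFA.
(C) (0|1)*1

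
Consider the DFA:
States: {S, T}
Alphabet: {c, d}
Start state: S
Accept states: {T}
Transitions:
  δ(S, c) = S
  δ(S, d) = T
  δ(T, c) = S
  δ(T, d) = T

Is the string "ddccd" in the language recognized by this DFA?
Processing string "ddccd":
  S --d--> T
  T --d--> T
  T --c--> S
  S --c--> S
  S --d--> T
Final state: T
Accept states: {T}
Yes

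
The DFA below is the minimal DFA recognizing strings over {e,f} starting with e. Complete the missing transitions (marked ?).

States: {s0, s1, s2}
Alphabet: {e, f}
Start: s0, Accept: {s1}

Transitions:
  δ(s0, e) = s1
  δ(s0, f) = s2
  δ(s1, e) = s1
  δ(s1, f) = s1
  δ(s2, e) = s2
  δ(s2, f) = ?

From the language and accept set, identify what each state tracks — s0: no input read; s1: started with e; s2: started with f (dead).
Each missing δ(q, a) is the state matching the new tracked value after reading a.
δ(s2, f) = s2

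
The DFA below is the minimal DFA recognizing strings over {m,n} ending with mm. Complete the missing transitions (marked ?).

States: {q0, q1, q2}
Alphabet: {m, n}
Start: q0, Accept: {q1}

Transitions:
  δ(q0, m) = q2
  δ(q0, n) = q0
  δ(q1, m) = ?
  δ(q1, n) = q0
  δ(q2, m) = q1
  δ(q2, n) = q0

From the language and accept set, identify what each state tracks — q0: last symbol not m; q1: two trailing m's; q2: one trailing m.
Each missing δ(q, a) is the state matching the new tracked value after reading a.
δ(q1, m) = q1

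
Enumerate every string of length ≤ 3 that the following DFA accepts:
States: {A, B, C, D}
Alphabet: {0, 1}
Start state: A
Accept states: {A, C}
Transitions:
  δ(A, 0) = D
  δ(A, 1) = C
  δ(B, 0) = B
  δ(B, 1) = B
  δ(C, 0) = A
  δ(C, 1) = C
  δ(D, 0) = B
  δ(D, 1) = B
ε, 1, 10, 11, 101, 110, 111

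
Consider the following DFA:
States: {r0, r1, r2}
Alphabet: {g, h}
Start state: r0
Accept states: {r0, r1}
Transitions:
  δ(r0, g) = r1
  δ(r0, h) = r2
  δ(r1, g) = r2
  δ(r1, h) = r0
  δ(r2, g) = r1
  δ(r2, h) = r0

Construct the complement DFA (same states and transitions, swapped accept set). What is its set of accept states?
Complement accept states = All states \ Original accept states
= {r0, r1, r2} \ {r0, r1}
{r2}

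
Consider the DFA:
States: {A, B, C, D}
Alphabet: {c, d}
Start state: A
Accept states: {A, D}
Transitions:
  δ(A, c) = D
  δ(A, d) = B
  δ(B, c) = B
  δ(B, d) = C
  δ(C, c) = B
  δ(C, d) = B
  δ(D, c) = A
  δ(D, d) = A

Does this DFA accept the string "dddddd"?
Processing string "dddddd":
  A --d--> B
  B --d--> C
  C --d--> B
  B --d--> C
  C --d--> B
  B --d--> C
Final state: C
Accept states: {A, D}
No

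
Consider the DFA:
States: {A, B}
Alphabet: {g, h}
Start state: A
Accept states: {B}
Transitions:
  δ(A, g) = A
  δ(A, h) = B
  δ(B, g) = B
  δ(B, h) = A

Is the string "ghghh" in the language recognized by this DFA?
Processing string "ghghh":
  A --g--> A
  A --h--> B
  B --g--> B
  B --h--> A
  A --h--> B
Final state: B
Accept states: {B}
Yes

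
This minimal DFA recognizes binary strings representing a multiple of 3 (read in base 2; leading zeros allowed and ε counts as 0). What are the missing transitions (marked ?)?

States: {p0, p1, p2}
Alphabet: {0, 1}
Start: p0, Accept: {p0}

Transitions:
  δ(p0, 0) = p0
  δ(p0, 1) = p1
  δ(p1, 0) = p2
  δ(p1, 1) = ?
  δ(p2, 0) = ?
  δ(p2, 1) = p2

From the language and accept set, identify what each state tracks — p0: value ≡ 0 (mod 3); p1: value ≡ 1 (mod 3); p2: value ≡ 2 (mod 3).
Each missing δ(q, a) is the state matching the new tracked value after reading a.
δ(p1, 1) = p0; δ(p2, 0) = p1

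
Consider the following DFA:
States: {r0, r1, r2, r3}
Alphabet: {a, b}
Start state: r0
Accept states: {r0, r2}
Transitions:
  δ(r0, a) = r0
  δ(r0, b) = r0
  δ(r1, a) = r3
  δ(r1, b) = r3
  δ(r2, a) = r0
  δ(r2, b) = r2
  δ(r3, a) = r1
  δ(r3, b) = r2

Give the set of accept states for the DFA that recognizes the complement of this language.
Complement accept states = All states \ Original accept states
= {r0, r1, r2, r3} \ {r0, r2}
{r1, r3}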